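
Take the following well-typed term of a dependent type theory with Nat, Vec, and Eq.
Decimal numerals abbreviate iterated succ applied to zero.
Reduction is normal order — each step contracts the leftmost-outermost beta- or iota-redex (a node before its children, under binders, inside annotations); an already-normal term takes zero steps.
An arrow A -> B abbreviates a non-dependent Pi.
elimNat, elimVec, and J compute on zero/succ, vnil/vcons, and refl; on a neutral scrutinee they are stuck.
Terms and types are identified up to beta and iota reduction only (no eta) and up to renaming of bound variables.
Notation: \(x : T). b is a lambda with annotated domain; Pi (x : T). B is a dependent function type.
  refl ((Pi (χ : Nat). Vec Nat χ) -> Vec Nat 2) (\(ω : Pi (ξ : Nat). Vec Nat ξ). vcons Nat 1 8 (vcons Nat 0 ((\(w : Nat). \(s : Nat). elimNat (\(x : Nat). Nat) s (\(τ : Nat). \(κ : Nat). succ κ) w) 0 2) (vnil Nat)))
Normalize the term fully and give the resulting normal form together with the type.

resulting normal form:
  refl ((Pi (χ : Nat). Vec Nat χ) -> Vec Nat 2) (\(ω : Pi (ξ : Nat). Vec Nat ξ). vcons Nat 1 8 (vcons Nat 0 2 (vnil Nat)))
the term's type:
  Eq ((Pi (χ : Nat). Vec Nat χ) -> Vec Nat 2) (\(ω : Pi (ξ : Nat). Vec Nat ξ). vcons Nat 1 8 (vcons Nat 0 2 (vnil Nat))) (\(w : Pi (s : Nat). Vec Nat s). vcons Nat 1 8 (vcons Nat 0 2 (vnil Nat)))
observation: normalization takes exactly 3 steps under the normal-order strategy.


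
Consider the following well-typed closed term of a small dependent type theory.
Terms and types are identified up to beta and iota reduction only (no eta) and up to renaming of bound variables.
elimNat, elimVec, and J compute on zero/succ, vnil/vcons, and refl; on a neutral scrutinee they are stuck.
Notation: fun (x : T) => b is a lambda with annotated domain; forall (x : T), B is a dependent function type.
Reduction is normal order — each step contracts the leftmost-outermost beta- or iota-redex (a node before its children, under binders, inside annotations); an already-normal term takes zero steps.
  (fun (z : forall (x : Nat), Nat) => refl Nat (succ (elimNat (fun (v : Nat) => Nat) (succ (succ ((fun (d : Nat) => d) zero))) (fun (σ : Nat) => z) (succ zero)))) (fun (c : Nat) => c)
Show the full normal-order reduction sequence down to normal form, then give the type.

normal-order reduction sequence:
  (fun (z : forall (x : Nat), Nat) => refl Nat (succ (elimNat (fun (v : Nat) => Nat) (succ (succ ((fun (d : Nat) => d) zero))) (fun (σ : Nat) => z) (succ zero)))) (fun (c : Nat) => c)
  ~> refl Nat (succ (elimNat (fun (z : Nat) => Nat) (succ (succ ((fun (x : Nat) => x) zero))) (fun (v : Nat) => fun (d : Nat) => d) (succ zero)))
  ~> refl Nat (succ ((fun (z : Nat) => fun (x : Nat) => x) zero (elimNat (fun (v : Nat) => Nat) (succ (succ ((fun (d : Nat) => d) zero))) (fun (σ : Nat) => fun (c : Nat) => c) zero)))
  ~> refl Nat (succ ((fun (z : Nat) => z) (elimNat (fun (x : Nat) => Nat) (succ (succ ((fun (v : Nat) => v) zero))) (fun (d : Nat) => fun (σ : Nat) => σ) zero)))
  ~> refl Nat (succ (elimNat (fun (z : Nat) => Nat) (succ (succ ((fun (x : Nat) => x) zero))) (fun (v : Nat) => fun (d : Nat) => d) zero))
  ~> refl Nat (succ (succ (succ ((fun (z : Nat) => z) zero))))
  ~> refl Nat (succ (succ (succ zero)))
the term's type:
  Eq Nat (succ (succ (succ zero))) (succ (succ (succ zero)))


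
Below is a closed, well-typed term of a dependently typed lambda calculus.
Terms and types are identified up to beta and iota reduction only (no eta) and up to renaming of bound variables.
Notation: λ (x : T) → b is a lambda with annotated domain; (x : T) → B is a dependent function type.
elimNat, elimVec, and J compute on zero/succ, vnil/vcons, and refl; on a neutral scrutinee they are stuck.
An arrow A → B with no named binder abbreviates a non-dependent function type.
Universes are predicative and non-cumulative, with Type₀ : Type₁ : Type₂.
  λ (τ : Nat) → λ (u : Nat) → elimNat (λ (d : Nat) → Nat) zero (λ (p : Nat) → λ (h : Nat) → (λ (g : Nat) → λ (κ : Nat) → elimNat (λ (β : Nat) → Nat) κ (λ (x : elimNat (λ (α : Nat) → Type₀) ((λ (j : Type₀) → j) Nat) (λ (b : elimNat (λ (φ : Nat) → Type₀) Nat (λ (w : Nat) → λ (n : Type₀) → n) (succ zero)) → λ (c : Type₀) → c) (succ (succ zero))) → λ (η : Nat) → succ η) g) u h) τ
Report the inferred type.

inferred type:
  Nat → Nat → Nat


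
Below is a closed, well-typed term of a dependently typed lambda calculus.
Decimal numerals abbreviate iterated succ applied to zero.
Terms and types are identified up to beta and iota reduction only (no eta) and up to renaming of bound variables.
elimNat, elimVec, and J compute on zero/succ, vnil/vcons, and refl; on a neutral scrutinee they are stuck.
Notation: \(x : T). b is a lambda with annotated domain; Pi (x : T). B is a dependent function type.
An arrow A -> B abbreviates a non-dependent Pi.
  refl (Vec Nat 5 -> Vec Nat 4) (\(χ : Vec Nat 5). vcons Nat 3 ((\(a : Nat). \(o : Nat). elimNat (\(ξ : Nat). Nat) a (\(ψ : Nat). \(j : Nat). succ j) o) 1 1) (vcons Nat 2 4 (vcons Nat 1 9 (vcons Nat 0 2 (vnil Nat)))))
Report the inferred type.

the term's type:
  Eq (Vec Nat 5 -> Vec Nat 4) (\(χ : Vec Nat 5). vcons Nat 3 2 (vcons Nat 2 4 (vcons Nat 1 9 (vcons Nat 0 2 (vnil Nat))))) (\(a : Vec Nat 5). vcons Nat 3 2 (vcons Nat 2 4 (vcons Nat 1 9 (vcons Nat 0 2 (vnil Nat)))))


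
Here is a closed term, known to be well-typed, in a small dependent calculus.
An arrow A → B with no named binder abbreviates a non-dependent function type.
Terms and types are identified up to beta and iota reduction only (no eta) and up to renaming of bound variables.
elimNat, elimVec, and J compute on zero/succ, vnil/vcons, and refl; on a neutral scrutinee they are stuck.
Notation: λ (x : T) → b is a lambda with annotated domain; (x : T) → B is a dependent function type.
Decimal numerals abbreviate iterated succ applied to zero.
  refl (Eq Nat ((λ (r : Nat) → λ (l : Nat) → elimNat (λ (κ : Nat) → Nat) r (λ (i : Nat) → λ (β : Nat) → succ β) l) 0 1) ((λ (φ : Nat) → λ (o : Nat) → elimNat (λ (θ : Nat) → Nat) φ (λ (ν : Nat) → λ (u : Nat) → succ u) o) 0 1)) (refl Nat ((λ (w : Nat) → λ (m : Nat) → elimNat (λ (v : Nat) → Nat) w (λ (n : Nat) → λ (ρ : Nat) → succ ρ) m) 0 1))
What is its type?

inferred type:
  Eq (Eq Nat 1 1) (refl Nat 1) (refl Nat 1)


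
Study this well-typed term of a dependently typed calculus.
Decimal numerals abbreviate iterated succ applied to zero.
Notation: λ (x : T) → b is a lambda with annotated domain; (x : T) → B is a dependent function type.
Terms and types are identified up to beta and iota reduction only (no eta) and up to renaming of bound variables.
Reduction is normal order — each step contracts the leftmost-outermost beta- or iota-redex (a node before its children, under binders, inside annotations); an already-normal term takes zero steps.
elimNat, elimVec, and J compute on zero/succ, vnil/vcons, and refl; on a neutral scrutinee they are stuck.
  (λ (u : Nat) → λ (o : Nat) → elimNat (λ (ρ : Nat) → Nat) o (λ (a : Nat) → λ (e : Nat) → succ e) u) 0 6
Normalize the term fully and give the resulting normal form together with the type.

reduced normal form:
  6
type:
  Nat
observation: the leftmost-outermost redex is a beta-redex, and normalization takes 3 steps.


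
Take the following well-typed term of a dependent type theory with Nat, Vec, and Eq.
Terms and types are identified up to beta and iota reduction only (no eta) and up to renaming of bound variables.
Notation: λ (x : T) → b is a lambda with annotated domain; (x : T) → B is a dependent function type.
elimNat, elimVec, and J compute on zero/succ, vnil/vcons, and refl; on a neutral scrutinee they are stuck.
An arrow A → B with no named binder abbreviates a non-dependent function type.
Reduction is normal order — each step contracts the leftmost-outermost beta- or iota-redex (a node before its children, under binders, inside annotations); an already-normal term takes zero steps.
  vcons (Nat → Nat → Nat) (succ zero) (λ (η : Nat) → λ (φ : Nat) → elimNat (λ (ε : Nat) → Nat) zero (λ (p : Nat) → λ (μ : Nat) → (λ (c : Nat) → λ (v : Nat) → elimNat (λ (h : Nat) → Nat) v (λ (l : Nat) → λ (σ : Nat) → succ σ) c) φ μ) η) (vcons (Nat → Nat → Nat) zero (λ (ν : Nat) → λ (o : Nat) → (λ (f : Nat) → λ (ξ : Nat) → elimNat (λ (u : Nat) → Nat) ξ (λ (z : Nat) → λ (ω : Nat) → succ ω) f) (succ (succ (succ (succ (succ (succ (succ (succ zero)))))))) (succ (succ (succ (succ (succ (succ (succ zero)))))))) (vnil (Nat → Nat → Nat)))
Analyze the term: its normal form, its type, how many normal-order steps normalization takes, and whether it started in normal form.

normal form:
  vcons (Nat → Nat → Nat) (succ zero) (λ (η : Nat) → λ (φ : Nat) → elimNat (λ (ε : Nat) → Nat) zero (λ (p : Nat) → λ (μ : Nat) → elimNat (λ (c : Nat) → Nat) μ (λ (v : Nat) → λ (h : Nat) → succ h) φ) η) (vcons (Nat → Nat → Nat) zero (λ (l : Nat) → λ (σ : Nat) → succ (succ (succ (succ (succ (succ (succ (succ (succ (succ (succ (succ (succ (succ (succ zero))))))))))))))) (vnil (Nat → Nat → Nat)))
the term's type:
  Vec (Nat → Nat → Nat) (succ (succ zero))
normal-order step count: 29
term was already normal: no
first redex: a beta-redex


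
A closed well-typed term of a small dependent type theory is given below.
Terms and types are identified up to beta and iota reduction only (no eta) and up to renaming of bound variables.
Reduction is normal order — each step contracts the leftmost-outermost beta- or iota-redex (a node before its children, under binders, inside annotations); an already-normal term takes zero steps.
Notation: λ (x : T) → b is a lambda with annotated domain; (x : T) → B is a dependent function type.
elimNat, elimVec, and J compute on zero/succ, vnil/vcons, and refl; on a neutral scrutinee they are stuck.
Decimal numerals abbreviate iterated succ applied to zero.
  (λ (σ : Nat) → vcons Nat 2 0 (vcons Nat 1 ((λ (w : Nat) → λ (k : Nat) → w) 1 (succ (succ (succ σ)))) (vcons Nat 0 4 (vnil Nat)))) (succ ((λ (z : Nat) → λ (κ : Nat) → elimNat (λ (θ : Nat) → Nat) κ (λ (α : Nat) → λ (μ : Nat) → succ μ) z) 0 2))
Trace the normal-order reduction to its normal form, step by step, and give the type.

normal-order reduction sequence:
  (λ (σ : Nat) → vcons Nat 2 0 (vcons Nat 1 ((λ (w : Nat) → λ (k : Nat) → w) 1 (succ (succ (succ σ)))) (vcons Nat 0 4 (vnil Nat)))) (succ ((λ (z : Nat) → λ (κ : Nat) → elimNat (λ (θ : Nat) → Nat) κ (λ (α : Nat) → λ (μ : Nat) → succ μ) z) 0 2))
  ~> vcons Nat 2 0 (vcons Nat 1 ((λ (σ : Nat) → λ (w : Nat) → σ) 1 (succ (succ (succ (succ ((λ (k : Nat) → λ (z : Nat) → elimNat (λ (κ : Nat) → Nat) z (λ (θ : Nat) → λ (α : Nat) → succ α) k) 0 2)))))) (vcons Nat 0 4 (vnil Nat)))
  ~> vcons Nat 2 0 (vcons Nat 1 ((λ (σ : Nat) → 1) (succ (succ (succ (succ ((λ (w : Nat) → λ (k : Nat) → elimNat (λ (z : Nat) → Nat) k (λ (κ : Nat) → λ (θ : Nat) → succ θ) w) 0 2)))))) (vcons Nat 0 4 (vnil Nat)))
  ~> vcons Nat 2 0 (vcons Nat 1 1 (vcons Nat 0 4 (vnil Nat)))
type:
  Vec Nat 3


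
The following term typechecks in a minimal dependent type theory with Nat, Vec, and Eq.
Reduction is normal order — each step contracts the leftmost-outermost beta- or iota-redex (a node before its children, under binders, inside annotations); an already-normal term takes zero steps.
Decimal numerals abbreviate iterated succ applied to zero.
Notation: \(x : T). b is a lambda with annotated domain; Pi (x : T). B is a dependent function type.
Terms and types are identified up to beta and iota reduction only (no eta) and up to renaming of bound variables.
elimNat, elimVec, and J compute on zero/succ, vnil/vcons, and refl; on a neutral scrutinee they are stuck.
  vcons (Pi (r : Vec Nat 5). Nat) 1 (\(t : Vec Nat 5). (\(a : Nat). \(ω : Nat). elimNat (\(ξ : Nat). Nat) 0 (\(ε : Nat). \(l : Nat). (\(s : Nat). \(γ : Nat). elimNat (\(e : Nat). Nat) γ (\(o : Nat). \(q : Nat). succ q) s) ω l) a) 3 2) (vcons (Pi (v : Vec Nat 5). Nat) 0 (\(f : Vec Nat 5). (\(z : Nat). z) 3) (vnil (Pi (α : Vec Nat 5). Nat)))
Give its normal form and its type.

normal form:
  vcons (Pi (r : Vec Nat 5). Nat) 1 (\(t : Vec Nat 5). 6) (vcons (Pi (a : Vec Nat 5). Nat) 0 (\(ω : Vec Nat 5). 3) (vnil (Pi (ξ : Vec Nat 5). Nat)))
inferred type:
  Vec (Pi (r : Vec Nat 5). Nat) 2


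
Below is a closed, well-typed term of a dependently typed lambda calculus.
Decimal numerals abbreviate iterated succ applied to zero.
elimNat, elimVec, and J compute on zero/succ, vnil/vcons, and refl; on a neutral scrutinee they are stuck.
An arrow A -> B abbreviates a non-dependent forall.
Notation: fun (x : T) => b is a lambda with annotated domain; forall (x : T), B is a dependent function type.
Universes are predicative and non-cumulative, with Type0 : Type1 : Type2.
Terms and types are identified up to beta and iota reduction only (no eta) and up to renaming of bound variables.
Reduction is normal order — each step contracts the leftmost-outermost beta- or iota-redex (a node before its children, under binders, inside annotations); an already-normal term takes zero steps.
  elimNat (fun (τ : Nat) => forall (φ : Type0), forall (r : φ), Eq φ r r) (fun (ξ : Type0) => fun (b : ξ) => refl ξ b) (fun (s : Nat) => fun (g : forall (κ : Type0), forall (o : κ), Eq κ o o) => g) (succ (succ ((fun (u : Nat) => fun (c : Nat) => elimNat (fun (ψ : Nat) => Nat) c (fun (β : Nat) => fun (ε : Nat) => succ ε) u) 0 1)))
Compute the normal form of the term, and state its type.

reduced normal form:
  fun (τ : Type0) => fun (φ : τ) => refl τ φ
the term's type:
  forall (τ : Type0), forall (φ : τ), Eq τ φ φ


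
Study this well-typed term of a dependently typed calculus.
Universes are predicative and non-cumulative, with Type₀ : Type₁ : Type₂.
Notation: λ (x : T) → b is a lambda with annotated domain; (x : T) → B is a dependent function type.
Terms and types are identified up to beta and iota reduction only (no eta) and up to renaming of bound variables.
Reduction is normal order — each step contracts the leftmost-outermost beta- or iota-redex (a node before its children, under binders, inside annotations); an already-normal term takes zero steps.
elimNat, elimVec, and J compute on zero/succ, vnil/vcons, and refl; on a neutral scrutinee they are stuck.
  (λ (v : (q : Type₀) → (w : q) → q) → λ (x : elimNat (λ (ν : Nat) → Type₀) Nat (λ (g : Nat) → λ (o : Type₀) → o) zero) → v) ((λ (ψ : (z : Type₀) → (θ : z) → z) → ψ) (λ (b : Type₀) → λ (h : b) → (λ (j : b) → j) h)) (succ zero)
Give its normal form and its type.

reduced normal form:
  λ (v : Type₀) → λ (q : v) → q
the term's type:
  (v : Type₀) → (q : v) → v


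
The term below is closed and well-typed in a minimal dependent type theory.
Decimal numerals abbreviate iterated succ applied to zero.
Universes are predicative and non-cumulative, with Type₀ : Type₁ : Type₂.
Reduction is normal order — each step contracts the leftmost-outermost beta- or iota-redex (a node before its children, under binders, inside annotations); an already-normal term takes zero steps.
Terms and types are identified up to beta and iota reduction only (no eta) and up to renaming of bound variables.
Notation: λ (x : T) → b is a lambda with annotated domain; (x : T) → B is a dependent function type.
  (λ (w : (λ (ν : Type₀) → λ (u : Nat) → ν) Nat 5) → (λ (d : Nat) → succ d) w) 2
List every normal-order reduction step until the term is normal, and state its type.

normal-order reduction:
  (λ (w : (λ (ν : Type₀) → λ (u : Nat) → ν) Nat 5) → (λ (d : Nat) → succ d) w) 2
  ~> (λ (w : Nat) → succ w) 2
  ~> 3
type:
  Nat


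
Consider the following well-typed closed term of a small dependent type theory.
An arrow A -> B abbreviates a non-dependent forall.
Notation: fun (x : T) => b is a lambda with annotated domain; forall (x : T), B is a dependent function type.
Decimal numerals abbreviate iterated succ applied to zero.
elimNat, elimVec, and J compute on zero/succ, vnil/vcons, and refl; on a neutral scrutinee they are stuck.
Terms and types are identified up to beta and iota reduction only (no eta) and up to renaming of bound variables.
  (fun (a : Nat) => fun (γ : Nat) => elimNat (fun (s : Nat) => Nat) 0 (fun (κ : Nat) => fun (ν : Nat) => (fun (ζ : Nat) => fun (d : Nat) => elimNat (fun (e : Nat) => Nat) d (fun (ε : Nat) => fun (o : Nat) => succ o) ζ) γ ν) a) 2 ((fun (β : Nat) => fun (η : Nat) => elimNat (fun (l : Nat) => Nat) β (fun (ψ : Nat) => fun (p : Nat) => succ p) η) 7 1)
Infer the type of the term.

inferred type:
  Nat


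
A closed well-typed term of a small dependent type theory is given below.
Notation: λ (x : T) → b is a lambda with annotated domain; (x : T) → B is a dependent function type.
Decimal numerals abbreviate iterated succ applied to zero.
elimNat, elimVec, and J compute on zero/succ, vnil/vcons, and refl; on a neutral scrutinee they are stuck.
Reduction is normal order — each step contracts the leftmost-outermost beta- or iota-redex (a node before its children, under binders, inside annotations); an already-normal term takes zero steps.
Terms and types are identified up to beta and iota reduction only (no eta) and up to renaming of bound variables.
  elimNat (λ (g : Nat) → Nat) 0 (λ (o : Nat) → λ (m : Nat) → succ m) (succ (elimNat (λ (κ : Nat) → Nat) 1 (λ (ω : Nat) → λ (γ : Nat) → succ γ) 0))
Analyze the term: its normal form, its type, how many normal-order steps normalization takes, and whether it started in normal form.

reduced normal form:
  2
inferred type:
  Nat
steps to reach normal form (normal order): 8
started in normal form: no
first contracted redex: an elimNat iota-redex


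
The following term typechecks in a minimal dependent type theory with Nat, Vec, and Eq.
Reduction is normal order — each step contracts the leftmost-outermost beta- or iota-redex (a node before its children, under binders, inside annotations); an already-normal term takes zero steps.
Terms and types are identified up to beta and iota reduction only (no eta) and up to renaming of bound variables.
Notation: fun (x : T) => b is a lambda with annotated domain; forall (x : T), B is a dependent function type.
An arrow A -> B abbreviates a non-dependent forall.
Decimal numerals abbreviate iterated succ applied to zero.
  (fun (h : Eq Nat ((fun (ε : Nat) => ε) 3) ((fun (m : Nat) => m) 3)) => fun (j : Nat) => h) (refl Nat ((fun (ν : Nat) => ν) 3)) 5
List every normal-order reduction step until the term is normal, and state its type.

normal-order reduction sequence:
  (fun (h : Eq Nat ((fun (ε : Nat) => ε) 3) ((fun (m : Nat) => m) 3)) => fun (j : Nat) => h) (refl Nat ((fun (ν : Nat) => ν) 3)) 5
  ~> (fun (h : Nat) => refl Nat ((fun (ε : Nat) => ε) 3)) 5
  ~> refl Nat ((fun (h : Nat) => h) 3)
  ~> refl Nat 3
inferred type:
  Eq Nat 3 3


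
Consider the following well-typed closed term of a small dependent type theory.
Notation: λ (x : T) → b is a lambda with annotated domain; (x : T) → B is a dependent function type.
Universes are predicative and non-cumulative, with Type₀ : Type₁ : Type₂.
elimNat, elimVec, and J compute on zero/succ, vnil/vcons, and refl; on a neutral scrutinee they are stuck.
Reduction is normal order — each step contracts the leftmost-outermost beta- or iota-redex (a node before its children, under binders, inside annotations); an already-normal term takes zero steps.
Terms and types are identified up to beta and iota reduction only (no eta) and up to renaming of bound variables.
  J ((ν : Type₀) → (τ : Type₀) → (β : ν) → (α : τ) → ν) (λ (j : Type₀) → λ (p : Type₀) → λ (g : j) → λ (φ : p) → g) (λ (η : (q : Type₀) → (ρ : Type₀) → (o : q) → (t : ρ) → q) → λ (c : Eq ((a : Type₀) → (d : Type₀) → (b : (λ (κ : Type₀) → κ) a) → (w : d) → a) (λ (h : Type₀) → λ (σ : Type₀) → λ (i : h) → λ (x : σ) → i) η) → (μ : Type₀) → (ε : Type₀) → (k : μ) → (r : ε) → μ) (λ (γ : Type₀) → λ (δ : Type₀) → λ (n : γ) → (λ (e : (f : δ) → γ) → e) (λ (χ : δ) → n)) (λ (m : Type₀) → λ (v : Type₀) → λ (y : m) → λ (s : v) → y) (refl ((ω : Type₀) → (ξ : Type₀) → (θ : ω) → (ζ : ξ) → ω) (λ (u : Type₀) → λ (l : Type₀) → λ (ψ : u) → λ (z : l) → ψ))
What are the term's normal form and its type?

normal form:
  λ (ν : Type₀) → λ (τ : Type₀) → λ (β : ν) → λ (α : τ) → β
inferred type:
  (ν : Type₀) → (τ : Type₀) → (β : ν) → (α : τ) → ν
observation: contracting a J iota-redex first, the term normalizes in 2 steps.


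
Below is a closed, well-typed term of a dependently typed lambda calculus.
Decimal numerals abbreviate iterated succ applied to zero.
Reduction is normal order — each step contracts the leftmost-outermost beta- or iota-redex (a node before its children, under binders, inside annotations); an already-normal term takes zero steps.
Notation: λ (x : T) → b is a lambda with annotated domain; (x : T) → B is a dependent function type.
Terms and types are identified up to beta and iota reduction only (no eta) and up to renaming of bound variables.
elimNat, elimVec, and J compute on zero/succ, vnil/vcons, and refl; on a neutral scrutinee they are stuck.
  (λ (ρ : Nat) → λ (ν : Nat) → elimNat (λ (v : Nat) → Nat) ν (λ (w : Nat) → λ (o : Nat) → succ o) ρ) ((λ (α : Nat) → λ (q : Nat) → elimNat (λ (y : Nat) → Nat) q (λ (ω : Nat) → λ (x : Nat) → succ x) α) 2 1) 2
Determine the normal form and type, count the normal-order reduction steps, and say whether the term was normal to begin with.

reduced normal form:
  5
the term's type:
  Nat
reduction steps (normal order): 21
started in normal form: no
first contracted redex: a beta-redex


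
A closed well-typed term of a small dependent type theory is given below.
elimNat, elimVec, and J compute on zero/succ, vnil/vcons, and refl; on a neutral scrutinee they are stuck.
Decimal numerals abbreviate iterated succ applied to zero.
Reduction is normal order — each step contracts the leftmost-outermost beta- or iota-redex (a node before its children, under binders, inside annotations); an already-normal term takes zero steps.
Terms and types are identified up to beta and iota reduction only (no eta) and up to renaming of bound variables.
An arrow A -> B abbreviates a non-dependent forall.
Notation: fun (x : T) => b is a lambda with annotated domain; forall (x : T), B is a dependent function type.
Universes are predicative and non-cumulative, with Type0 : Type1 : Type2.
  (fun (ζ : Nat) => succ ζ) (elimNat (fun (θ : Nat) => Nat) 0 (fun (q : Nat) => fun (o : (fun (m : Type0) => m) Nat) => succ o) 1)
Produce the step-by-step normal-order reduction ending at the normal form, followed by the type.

reduction (normal order):
  (fun (ζ : Nat) => succ ζ) (elimNat (fun (θ : Nat) => Nat) 0 (fun (q : Nat) => fun (o : (fun (m : Type0) => m) Nat) => succ o) 1)
  ~> succ (elimNat (fun (ζ : Nat) => Nat) 0 (fun (θ : Nat) => fun (q : (fun (o : Type0) => o) Nat) => succ q) 1)
  ~> succ ((fun (ζ : Nat) => fun (θ : (fun (q : Type0) => q) Nat) => succ θ) 0 (elimNat (fun (o : Nat) => Nat) 0 (fun (m : Nat) => fun (φ : (fun (ω : Type0) => ω) Nat) => succ φ) 0))
  ~> succ ((fun (ζ : (fun (θ : Type0) => θ) Nat) => succ ζ) (elimNat (fun (q : Nat) => Nat) 0 (fun (o : Nat) => fun (m : (fun (φ : Type0) => φ) Nat) => succ m) 0))
  ~> succ (succ (elimNat (fun (ζ : Nat) => Nat) 0 (fun (θ : Nat) => fun (q : (fun (o : Type0) => o) Nat) => succ q) 0))
  ~> 2
the term's type:
  Nat


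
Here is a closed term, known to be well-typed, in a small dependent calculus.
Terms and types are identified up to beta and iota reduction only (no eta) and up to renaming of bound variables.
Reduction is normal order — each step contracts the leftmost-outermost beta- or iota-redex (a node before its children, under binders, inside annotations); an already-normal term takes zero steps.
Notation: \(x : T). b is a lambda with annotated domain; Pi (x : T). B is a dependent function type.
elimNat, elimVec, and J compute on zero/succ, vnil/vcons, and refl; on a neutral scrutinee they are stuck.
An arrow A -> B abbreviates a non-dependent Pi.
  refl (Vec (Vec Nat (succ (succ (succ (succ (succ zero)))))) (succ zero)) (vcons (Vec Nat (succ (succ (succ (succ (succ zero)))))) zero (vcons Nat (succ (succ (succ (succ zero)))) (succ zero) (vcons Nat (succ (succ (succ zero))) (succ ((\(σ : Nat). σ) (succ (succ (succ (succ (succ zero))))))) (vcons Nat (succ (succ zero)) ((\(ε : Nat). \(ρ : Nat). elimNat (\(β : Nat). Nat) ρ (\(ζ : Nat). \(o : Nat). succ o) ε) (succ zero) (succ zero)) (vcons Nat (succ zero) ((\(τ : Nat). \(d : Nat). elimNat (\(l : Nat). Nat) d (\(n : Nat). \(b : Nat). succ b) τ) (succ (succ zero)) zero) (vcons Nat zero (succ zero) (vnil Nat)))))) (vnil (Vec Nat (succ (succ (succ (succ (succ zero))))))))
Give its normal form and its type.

reduced normal form:
  refl (Vec (Vec Nat (succ (succ (succ (succ (succ zero)))))) (succ zero)) (vcons (Vec Nat (succ (succ (succ (succ (succ zero)))))) zero (vcons Nat (succ (succ (succ (succ zero)))) (succ zero) (vcons Nat (succ (succ (succ zero))) (succ (succ (succ (succ (succ (succ zero)))))) (vcons Nat (succ (succ zero)) (succ (succ zero)) (vcons Nat (succ zero) (succ (succ zero)) (vcons Nat zero (succ zero) (vnil Nat)))))) (vnil (Vec Nat (succ (succ (succ (succ (succ zero))))))))
inferred type:
  Eq (Vec (Vec Nat (succ (succ (succ (succ (succ zero)))))) (succ zero)) (vcons (Vec Nat (succ (succ (succ (succ (succ zero)))))) zero (vcons Nat (succ (succ (succ (succ zero)))) (succ zero) (vcons Nat (succ (succ (succ zero))) (succ (succ (succ (succ (succ (succ zero)))))) (vcons Nat (succ (succ zero)) (succ (succ zero)) (vcons Nat (succ zero) (succ (succ zero)) (vcons Nat zero (succ zero) (vnil Nat)))))) (vnil (Vec Nat (succ (succ (succ (succ (succ zero)))))))) (vcons (Vec Nat (succ (succ (succ (succ (succ zero)))))) zero (vcons Nat (succ (succ (succ (succ zero)))) (succ zero) (vcons Nat (succ (succ (succ zero))) (succ (succ (succ (succ (succ (succ zero)))))) (vcons Nat (succ (succ zero)) (succ (succ zero)) (vcons Nat (succ zero) (succ (succ zero)) (vcons Nat zero (succ zero) (vnil Nat)))))) (vnil (Vec Nat (succ (succ (succ (succ (succ zero))))))))
observation: 16 normal-order steps normalize the term, beginning with a beta-redex.


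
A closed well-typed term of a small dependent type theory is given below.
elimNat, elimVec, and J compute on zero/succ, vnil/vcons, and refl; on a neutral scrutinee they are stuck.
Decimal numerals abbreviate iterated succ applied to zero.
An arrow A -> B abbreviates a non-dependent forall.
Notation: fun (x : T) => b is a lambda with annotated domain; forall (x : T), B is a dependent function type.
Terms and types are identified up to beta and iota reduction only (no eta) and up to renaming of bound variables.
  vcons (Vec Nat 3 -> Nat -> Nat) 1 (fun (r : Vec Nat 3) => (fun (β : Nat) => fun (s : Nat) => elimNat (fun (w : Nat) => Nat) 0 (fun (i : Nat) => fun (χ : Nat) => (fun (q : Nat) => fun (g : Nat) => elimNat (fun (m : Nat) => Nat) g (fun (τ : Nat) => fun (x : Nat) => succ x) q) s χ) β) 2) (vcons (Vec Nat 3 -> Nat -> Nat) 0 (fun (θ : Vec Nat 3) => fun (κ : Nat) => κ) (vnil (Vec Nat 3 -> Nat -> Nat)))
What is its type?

type:
  Vec (Vec Nat 3 -> Nat -> Nat) 2


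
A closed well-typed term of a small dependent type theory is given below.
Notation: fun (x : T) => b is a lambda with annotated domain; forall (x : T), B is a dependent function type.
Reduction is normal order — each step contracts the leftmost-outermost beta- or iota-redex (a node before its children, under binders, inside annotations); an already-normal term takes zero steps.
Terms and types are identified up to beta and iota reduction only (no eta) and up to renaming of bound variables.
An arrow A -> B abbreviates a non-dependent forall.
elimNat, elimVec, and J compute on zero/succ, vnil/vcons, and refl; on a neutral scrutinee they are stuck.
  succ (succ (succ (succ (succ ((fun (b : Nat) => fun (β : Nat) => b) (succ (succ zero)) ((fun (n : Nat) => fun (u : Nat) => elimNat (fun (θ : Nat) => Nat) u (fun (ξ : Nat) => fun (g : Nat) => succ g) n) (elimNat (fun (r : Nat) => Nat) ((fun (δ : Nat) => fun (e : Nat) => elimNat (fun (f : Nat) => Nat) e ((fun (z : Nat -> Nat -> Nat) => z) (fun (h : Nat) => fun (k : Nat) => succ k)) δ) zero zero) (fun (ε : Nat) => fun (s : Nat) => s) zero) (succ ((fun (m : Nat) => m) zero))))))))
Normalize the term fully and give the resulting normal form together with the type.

resulting normal form:
  succ (succ (succ (succ (succ (succ (succ zero))))))
the term's type:
  Nat


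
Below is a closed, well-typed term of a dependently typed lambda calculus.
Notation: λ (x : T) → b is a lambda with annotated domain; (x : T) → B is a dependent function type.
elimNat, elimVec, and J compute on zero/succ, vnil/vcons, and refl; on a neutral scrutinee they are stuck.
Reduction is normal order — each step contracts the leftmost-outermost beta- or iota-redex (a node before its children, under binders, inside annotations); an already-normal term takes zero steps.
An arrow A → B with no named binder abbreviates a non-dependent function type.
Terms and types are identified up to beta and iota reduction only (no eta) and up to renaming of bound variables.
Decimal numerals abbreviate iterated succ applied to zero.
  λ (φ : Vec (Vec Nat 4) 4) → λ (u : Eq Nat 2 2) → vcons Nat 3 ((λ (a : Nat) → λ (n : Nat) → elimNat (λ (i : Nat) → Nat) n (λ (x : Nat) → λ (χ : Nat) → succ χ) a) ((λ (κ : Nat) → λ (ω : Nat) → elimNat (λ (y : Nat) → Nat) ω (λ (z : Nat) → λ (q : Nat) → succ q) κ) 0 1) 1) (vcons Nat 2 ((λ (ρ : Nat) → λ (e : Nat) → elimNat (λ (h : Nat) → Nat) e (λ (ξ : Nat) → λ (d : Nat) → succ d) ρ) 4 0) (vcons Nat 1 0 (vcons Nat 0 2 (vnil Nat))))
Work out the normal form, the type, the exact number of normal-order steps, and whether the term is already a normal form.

reduced normal form:
  λ (φ : Vec (Vec Nat 4) 4) → λ (u : Eq Nat 2 2) → vcons Nat 3 2 (vcons Nat 2 4 (vcons Nat 1 0 (vcons Nat 0 2 (vnil Nat))))
inferred type:
  Vec (Vec Nat 4) 4 → Eq Nat 2 2 → Vec Nat 4
normal-order step count: 24
started in normal form: no
first redex: a beta-redex


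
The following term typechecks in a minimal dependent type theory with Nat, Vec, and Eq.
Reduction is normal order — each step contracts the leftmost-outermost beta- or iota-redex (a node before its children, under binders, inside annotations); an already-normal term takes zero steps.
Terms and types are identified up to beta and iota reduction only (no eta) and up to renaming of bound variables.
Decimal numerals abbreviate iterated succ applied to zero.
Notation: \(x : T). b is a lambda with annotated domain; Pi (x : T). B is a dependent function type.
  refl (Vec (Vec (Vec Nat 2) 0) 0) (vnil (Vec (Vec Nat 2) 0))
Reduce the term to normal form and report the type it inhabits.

resulting normal form:
  refl (Vec (Vec (Vec Nat 2) 0) 0) (vnil (Vec (Vec Nat 2) 0))
the term's type:
  Eq (Vec (Vec (Vec Nat 2) 0) 0) (vnil (Vec (Vec Nat 2) 0)) (vnil (Vec (Vec Nat 2) 0))
observation: no redex remains anywhere in the term; it is its own normal form.


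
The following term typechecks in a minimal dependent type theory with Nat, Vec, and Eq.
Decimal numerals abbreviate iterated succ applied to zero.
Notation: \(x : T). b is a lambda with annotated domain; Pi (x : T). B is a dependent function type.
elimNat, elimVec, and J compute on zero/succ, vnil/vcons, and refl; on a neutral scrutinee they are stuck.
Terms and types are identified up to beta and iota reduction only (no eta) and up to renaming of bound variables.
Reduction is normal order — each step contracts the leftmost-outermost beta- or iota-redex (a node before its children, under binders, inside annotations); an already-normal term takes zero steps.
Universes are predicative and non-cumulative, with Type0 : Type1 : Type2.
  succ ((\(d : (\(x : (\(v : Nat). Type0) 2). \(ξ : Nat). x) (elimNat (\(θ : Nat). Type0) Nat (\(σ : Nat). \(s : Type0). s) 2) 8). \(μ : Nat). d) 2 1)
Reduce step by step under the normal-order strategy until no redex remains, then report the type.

normal-order reduction sequence:
  succ ((\(d : (\(x : (\(v : Nat). Type0) 2). \(ξ : Nat). x) (elimNat (\(θ : Nat). Type0) Nat (\(σ : Nat). \(s : Type0). s) 2) 8). \(μ : Nat). d) 2 1)
  ~> succ ((\(d : Nat). 2) 1)
  ~> 3
the term's type:
  Nat


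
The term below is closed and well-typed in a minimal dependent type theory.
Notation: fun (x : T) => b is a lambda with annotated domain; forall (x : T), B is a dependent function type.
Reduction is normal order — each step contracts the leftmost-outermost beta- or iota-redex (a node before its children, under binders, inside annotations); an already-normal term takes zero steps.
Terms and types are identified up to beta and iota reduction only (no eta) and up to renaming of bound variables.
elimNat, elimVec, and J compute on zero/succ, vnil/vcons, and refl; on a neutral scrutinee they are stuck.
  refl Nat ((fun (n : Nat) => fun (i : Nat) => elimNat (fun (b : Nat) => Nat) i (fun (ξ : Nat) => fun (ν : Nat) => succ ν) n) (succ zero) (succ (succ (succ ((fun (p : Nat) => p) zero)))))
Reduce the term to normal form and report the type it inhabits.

reduced normal form:
  refl Nat (succ (succ (succ (succ zero))))
the term's type:
  Eq Nat (succ (succ (succ (succ zero)))) (succ (succ (succ (succ zero))))
observation: the first redex contracted is a beta-redex; the normal form is reached in 7 normal-order steps.


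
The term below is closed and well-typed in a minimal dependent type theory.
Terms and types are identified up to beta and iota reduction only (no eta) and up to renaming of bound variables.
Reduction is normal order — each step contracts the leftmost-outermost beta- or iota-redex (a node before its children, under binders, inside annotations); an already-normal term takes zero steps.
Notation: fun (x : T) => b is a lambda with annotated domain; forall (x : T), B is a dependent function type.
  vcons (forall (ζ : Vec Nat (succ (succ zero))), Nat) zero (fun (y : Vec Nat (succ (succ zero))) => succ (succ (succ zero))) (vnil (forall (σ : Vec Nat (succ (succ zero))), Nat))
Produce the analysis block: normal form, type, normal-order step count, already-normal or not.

resulting normal form:
  vcons (forall (ζ : Vec Nat (succ (succ zero))), Nat) zero (fun (y : Vec Nat (succ (succ zero))) => succ (succ (succ zero))) (vnil (forall (σ : Vec Nat (succ (succ zero))), Nat))
inferred type:
  Vec (forall (ζ : Vec Nat (succ (succ zero))), Nat) (succ zero)
reduction steps (normal order): 0
started in normal form: yes


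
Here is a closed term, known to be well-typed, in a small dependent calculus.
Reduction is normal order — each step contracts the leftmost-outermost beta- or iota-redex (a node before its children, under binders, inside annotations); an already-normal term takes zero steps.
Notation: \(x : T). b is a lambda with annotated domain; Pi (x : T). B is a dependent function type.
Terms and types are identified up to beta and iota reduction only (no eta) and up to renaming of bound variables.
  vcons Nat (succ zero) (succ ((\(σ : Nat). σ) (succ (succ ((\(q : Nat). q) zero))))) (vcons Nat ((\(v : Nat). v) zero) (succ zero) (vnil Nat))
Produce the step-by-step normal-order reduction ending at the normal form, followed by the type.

reduction (normal order):
  vcons Nat (succ zero) (succ ((\(σ : Nat). σ) (succ (succ ((\(q : Nat). q) zero))))) (vcons Nat ((\(v : Nat). v) zero) (succ zero) (vnil Nat))
  ~> vcons Nat (succ zero) (succ (succ (succ ((\(σ : Nat). σ) zero)))) (vcons Nat ((\(q : Nat). q) zero) (succ zero) (vnil Nat))
  ~> vcons Nat (succ zero) (succ (succ (succ zero))) (vcons Nat ((\(σ : Nat). σ) zero) (succ zero) (vnil Nat))
  ~> vcons Nat (succ zero) (succ (succ (succ zero))) (vcons Nat zero (succ zero) (vnil Nat))
the term's type:
  Vec Nat (succ (succ zero))


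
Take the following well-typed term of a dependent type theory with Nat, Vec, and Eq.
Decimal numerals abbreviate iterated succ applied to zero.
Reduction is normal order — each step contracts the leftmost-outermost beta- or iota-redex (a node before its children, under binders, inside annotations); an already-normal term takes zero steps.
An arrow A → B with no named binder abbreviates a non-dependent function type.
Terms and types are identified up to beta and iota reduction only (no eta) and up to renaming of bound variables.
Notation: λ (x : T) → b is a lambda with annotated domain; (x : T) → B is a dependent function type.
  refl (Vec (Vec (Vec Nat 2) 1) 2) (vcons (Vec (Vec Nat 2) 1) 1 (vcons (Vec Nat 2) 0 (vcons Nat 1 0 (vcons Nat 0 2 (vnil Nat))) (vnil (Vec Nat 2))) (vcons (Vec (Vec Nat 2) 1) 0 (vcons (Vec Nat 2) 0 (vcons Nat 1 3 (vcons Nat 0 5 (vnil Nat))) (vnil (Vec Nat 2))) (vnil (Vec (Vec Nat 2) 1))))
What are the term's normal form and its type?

normal form:
  refl (Vec (Vec (Vec Nat 2) 1) 2) (vcons (Vec (Vec Nat 2) 1) 1 (vcons (Vec Nat 2) 0 (vcons Nat 1 0 (vcons Nat 0 2 (vnil Nat))) (vnil (Vec Nat 2))) (vcons (Vec (Vec Nat 2) 1) 0 (vcons (Vec Nat 2) 0 (vcons Nat 1 3 (vcons Nat 0 5 (vnil Nat))) (vnil (Vec Nat 2))) (vnil (Vec (Vec Nat 2) 1))))
type:
  Eq (Vec (Vec (Vec Nat 2) 1) 2) (vcons (Vec (Vec Nat 2) 1) 1 (vcons (Vec Nat 2) 0 (vcons Nat 1 0 (vcons Nat 0 2 (vnil Nat))) (vnil (Vec Nat 2))) (vcons (Vec (Vec Nat 2) 1) 0 (vcons (Vec Nat 2) 0 (vcons Nat 1 3 (vcons Nat 0 5 (vnil Nat))) (vnil (Vec Nat 2))) (vnil (Vec (Vec Nat 2) 1)))) (vcons (Vec (Vec Nat 2) 1) 1 (vcons (Vec Nat 2) 0 (vcons Nat 1 0 (vcons Nat 0 2 (vnil Nat))) (vnil (Vec Nat 2))) (vcons (Vec (Vec Nat 2) 1) 0 (vcons (Vec Nat 2) 0 (vcons Nat 1 3 (vcons Nat 0 5 (vnil Nat))) (vnil (Vec Nat 2))) (vnil (Vec (Vec Nat 2) 1))))
observation: no redex remains anywhere in the term; it is its own normal form.


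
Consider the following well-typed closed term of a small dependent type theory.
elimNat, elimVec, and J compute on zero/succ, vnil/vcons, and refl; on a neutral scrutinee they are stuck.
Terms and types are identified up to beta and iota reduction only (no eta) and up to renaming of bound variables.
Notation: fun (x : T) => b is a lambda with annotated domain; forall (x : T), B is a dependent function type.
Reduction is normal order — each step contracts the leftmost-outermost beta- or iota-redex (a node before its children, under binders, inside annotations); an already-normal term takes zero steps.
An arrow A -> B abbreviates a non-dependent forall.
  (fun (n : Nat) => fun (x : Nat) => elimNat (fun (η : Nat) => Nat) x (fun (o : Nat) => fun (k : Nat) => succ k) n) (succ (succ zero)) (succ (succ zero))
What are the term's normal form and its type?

reduced normal form:
  succ (succ (succ (succ zero)))
type:
  Nat
observation: 9 normal-order steps normalize the term, beginning with a beta-redex.


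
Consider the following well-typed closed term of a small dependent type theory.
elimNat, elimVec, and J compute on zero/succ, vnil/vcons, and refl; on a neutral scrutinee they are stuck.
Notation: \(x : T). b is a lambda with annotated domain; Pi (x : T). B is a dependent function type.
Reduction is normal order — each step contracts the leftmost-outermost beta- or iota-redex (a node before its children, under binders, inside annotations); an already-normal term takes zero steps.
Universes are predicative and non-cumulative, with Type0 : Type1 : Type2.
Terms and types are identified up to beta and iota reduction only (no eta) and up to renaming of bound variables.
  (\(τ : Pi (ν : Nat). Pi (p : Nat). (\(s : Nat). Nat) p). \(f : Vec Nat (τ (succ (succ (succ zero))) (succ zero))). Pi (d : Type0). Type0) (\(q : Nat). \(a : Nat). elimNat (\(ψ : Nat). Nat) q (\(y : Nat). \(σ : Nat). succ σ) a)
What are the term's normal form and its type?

resulting normal form:
  \(τ : Vec Nat (succ (succ (succ (succ zero))))). Pi (ν : Type0). Type0
type:
  Pi (τ : Vec Nat (succ (succ (succ (succ zero))))). Type1
observation: contracting a beta-redex first, the term normalizes in 7 steps.
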